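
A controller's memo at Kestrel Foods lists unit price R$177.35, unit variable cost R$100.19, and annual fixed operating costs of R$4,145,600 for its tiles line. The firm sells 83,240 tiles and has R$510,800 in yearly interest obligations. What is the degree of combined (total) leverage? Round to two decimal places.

3.64

Contribution at this volume is 83,240 × R$77.16 = R$6,422,798.40.
Subtracting fixed costs: EBIT = R$6,422,798.40 − R$4,145,600 = R$2,277,198.40. Interest = R$510,800.00.
DOL = R$6,422,798.40 ÷ R$2,277,198.40 = 2.8205; DFL = R$2,277,198.40 ÷ R$1,766,398.40 = 1.2892.
Combined leverage = 2.8205 × 1.2892 = 3.6362.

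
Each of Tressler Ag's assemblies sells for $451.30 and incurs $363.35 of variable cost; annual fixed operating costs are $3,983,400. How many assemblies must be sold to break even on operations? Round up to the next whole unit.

45,292 assemblies

Each unit contributes $451.30 − $363.35 = $87.95.
Break-even volume = fixed costs ÷ CM per unit = $3,983,400 ÷ $87.95 = 45,291.64, so 45,292 assemblies.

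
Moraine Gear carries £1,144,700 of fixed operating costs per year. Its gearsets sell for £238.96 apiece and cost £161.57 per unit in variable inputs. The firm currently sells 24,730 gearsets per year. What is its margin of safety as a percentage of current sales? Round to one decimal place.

40.2%

Unit CM = price − variable cost = £238.96 − £161.57 = £77.39. Break-even units = £1,144,700 ÷ £77.39 = 14,791.32; break-even revenue = 14,791.32 × £238.96 = £3,534,533.04.
Actual sales revenue = 24,730 × £238.96 = £5,909,480.80.
Margin of safety = (£5,909,480.80 − £3,534,533.04) ÷ £5,909,480.80 = 40.2%.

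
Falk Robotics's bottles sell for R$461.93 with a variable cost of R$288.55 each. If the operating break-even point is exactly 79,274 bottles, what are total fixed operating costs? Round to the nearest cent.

R$13,744,526.12

Contribution margin per unit = R$461.93 − R$288.55 = R$173.38.
Fixed costs = break-even units × CM = 79,274 × R$173.38 = R$13,744,526.12.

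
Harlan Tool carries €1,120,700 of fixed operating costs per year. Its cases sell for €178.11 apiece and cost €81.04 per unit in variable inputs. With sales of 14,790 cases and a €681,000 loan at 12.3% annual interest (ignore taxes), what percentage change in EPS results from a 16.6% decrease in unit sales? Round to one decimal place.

-103.1%

At 14,790 units, contribution = 14,790 × €97.07 = €1,435,665.30.
Operating income = contribution − fixed costs = €1,435,665.30 − €1,120,700 = €314,965.30.
After interest of €83,763.00, pre-tax earnings = €231,202.30.
DCL = total CM / (EBIT − I) = €1,435,665.30 / €231,202.30 = 6.2096.
%ΔEPS = DCL × %ΔSales = 6.2096 × -16.6% = -103.1%.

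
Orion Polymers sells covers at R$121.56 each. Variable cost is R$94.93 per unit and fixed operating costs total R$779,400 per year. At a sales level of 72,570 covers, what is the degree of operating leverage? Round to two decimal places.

Total contribution margin = 72,570 × R$26.63 = R$1,932,539.10.
Subtracting fixed costs: EBIT = R$1,932,539.10 − R$779,400 = R$1,153,139.10.
DOL = contribution ÷ EBIT = R$1,932,539.10 ÷ R$1,153,139.10 = 1.6759.

1.68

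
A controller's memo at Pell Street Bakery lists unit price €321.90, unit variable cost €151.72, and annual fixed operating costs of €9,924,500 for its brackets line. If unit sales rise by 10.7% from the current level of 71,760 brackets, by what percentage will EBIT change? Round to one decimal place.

+57.1%

At 71,760 units, contribution = 71,760 × €170.18 = €12,212,116.80.
Operating income = contribution − fixed costs = €12,212,116.80 − €9,924,500 = €2,287,616.80.
Degree of operating leverage = €12,212,116.80 / €2,287,616.80 = 5.3384.
So EBIT moves 5.3384 × (+10.7%) = +57.1%.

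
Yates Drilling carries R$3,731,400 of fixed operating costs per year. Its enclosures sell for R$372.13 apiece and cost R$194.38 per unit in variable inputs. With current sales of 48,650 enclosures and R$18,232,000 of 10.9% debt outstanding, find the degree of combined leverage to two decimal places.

2.95

At 48,650 units, contribution = 48,650 × R$177.75 = R$8,647,537.50.
EBIT = R$8,647,537.50 − R$3,731,400 = R$4,916,137.50. Interest = R$1,987,288.00.
DOL = R$8,647,537.50 ÷ R$4,916,137.50 = 1.7590; DFL = R$4,916,137.50 ÷ R$2,928,849.50 = 1.6785.
DCL = DOL × DFL = 1.7590 × 1.6785 = 2.9525.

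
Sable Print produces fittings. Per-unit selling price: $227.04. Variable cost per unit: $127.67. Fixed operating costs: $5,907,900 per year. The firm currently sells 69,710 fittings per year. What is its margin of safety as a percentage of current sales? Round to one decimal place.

Each unit contributes $227.04 − $127.67 = $99.37. Break-even units = $5,907,900 ÷ $99.37 = 59,453.56; break-even revenue = 59,453.56 × $227.04 = $13,498,335.67.
Current sales = 69,710 × $227.04 = $15,826,958.40.
Margin of safety = ($15,826,958.40 − $13,498,335.67) ÷ $15,826,958.40 = 14.7%.

14.7%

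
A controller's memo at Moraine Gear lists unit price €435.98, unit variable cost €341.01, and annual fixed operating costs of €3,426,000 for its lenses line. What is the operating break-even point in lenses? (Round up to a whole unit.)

Each unit contributes €435.98 − €341.01 = €94.97.
Break-even volume = fixed costs ÷ CM per unit = €3,426,000 ÷ €94.97 = 36,074.55, so 36,075 lenses.

36,075 lenses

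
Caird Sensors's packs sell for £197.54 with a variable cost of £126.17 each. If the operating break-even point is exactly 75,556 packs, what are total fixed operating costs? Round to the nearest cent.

£5,392,431.72

Each unit contributes £197.54 − £126.17 = £71.37.
Fixed costs = break-even units × CM = 75,556 × £71.37 = £5,392,431.72.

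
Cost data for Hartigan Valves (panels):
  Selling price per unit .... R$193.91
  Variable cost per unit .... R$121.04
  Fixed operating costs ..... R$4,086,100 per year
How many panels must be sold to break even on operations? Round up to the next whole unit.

Contribution margin per unit = R$193.91 − R$121.04 = R$72.87.
Units to break even: R$4,086,100 ÷ R$72.87 = 56,073.83, rounded up to 56,074.

56,074 panels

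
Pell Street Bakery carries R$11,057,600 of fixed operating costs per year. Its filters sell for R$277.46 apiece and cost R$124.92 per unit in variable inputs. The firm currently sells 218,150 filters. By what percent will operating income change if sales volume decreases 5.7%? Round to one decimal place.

At 218,150 units, contribution = 218,150 × R$152.54 = R$33,276,601.00.
EBIT = R$33,276,601.00 − R$11,057,600 = R$22,219,001.00.
DOL = contribution ÷ EBIT = R$33,276,601.00 ÷ R$22,219,001.00 = 1.4977.
%ΔEBIT = DOL × %ΔSales = 1.4977 × -5.7% = -8.5%.

-8.5%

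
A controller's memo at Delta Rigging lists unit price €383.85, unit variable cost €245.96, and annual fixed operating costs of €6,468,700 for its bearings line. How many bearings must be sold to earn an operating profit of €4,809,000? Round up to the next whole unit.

Each unit contributes €383.85 − €245.96 = €137.89.
Units = (FC + target) / CM = (€6,468,700 + €4,809,000) / €137.89 = 81,787.66, so 81,788 bearings.

81,788 bearings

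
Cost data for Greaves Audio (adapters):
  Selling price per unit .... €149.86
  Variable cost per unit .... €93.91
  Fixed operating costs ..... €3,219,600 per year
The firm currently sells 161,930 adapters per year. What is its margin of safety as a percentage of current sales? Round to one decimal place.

Unit CM = price − variable cost = €149.86 − €93.91 = €55.95. Break-even units = €3,219,600 ÷ €55.95 = 57,544.24; break-even revenue = 57,544.24 × €149.86 = €8,623,579.20.
Current sales = 161,930 × €149.86 = €24,266,829.80.
Margin of safety = (€24,266,829.80 − €8,623,579.20) ÷ €24,266,829.80 = 64.5%.

64.5%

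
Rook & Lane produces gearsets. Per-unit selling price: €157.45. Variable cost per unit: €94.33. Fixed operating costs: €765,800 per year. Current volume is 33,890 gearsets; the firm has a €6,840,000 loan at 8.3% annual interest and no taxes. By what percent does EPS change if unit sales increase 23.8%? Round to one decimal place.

+63.2%

At 33,890 units, contribution = 33,890 × €63.12 = €2,139,136.80.
EBIT = €2,139,136.80 − €765,800 = €1,373,336.80.
After interest of €567,720.00, pre-tax earnings = €805,616.80.
Degree of combined leverage = contribution ÷ (EBIT − I) = €2,139,136.80 ÷ €805,616.80 = 2.6553.
EPS therefore changes by 2.6553 × (+23.8%) = +63.2%.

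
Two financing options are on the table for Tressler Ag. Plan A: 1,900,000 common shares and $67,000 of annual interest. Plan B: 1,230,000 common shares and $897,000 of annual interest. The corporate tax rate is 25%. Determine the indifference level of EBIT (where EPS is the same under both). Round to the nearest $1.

$2,420,731

Set EPS_A = EPS_B: (EBIT − $67,000)(1 − 0.25) ÷ 1,900,000 = (EBIT − $897,000)(1 − 0.25) ÷ 1,230,000.
The (1 − t) factor cancels: (EBIT − 67,000) × 1,230,000 = (EBIT − 897,000) × 1,900,000.
Solving, EBIT = (897,000·1,900,000 − 67,000·1,230,000) / (1,900,000 − 1,230,000) = 1,621,890,000,000 / 670,000 = 2,420,731.34.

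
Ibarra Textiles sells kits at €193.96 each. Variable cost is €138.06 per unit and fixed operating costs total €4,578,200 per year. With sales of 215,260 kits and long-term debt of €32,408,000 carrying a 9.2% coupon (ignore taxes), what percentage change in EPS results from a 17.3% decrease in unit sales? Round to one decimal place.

-46.5%

Contribution at this volume is 215,260 × €55.90 = €12,033,034.00.
Subtracting fixed costs: EBIT = €12,033,034.00 − €4,578,200 = €7,454,834.00.
After interest of €2,981,536.00, pre-tax earnings = €4,473,298.00.
DCL = total CM / (EBIT − I) = €12,033,034.00 / €4,473,298.00 = 2.6900.
%ΔEPS = DCL × %ΔSales = 2.6900 × -17.3% = -46.5%.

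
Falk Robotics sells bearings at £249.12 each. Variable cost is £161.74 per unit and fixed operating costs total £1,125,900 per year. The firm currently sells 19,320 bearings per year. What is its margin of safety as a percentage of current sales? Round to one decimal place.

33.3%

Each unit contributes £249.12 − £161.74 = £87.38. Break-even units = £1,125,900 ÷ £87.38 = 12,885.10; break-even revenue = 12,885.10 × £249.12 = £3,209,936.00.
Actual sales revenue = 19,320 × £249.12 = £4,812,998.40.
Margin of safety = (£4,812,998.40 − £3,209,936.00) ÷ £4,812,998.40 = 33.3%.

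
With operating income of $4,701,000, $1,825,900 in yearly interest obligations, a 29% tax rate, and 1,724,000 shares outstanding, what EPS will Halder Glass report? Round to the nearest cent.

Pre-tax income = $4,701,000 − $1,825,900.00 = $2,875,100.00.
After tax at 29%: net income = $2,875,100.00 × 0.71 = $2,041,321.00.
EPS = $2,041,321.00 ÷ 1,724,000 = $1.18.

$1.18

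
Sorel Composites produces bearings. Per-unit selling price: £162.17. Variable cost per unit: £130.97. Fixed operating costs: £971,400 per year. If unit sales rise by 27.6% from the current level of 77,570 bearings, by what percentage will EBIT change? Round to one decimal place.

Total contribution margin = 77,570 × £31.20 = £2,420,184.00.
Subtracting fixed costs: EBIT = £2,420,184.00 − £971,400 = £1,448,784.00.
DOL = contribution ÷ EBIT = £2,420,184.00 ÷ £1,448,784.00 = 1.6705.
Operating income changes by 1.6705 × +27.6% = +46.1%.

+46.1%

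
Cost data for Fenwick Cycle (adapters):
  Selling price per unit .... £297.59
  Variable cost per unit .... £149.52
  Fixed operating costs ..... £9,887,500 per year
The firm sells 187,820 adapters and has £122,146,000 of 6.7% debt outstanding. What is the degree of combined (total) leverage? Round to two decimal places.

2.86

At 187,820 units, contribution = 187,820 × £148.07 = £27,810,507.40.
EBIT = £27,810,507.40 − £9,887,500 = £17,923,007.40. Interest = £8,183,782.00, so EBIT − I = £9,739,225.40.
Degree of total leverage = total CM / (EBIT − interest) = £27,810,507.40 / £9,739,225.40 = 2.8555.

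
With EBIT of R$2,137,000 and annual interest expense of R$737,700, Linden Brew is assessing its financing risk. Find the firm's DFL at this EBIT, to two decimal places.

1.53

Interest = R$737,700.00.
DFL = EBIT ÷ (EBIT − I) = R$2,137,000 ÷ (R$2,137,000 − R$737,700.00) = R$2,137,000 ÷ R$1,399,300.00 = 1.5272.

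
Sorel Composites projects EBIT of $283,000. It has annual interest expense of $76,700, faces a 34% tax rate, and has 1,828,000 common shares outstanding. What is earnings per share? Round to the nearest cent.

Pre-tax income = $283,000 − $76,700.00 = $206,300.00.
Net income = $206,300.00 × (1 − 0.34) = $136,158.00.
Per share: $136,158.00 / 1,828,000 shares = $0.07.

$0.07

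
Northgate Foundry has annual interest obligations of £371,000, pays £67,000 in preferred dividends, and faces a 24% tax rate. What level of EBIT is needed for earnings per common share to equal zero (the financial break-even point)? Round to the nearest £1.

£459,158

Grossing the preferred dividend up to pre-tax terms: £67,000 / (1 − 0.24) = £88,157.89.
EPS = 0 when EBIT covers interest plus the pre-tax preferred burden: £371,000 + £88,157.89 = £459,157.89.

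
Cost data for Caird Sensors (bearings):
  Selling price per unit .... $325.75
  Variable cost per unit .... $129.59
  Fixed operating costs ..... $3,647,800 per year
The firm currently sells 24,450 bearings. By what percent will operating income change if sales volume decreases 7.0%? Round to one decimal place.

-29.2%

At 24,450 units, contribution = 24,450 × $196.16 = $4,796,112.00.
EBIT = $4,796,112.00 − $3,647,800 = $1,148,312.00.
DOL = contribution ÷ EBIT = $4,796,112.00 ÷ $1,148,312.00 = 4.1767.
Operating income changes by 4.1767 × -7.0% = -29.2%.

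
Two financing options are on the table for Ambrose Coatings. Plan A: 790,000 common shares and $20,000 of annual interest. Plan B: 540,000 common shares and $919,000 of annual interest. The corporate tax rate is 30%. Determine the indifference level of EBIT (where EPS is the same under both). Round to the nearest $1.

$2,860,840

Set EPS_A = EPS_B: (EBIT − $20,000)(1 − 0.30) ÷ 790,000 = (EBIT − $919,000)(1 − 0.30) ÷ 540,000.
The (1 − t) factor cancels: (EBIT − 20,000) × 540,000 = (EBIT − 919,000) × 790,000.
Solving, EBIT = (919,000·790,000 − 20,000·540,000) / (790,000 − 540,000) = 715,210,000,000 / 250,000 = 2,860,840.00.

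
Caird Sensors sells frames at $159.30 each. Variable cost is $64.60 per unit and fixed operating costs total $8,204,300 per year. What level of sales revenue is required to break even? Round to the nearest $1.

Contribution margin per unit = $159.30 − $64.60 = $94.70, a CM ratio of $94.70 ÷ $159.30 = 0.5945.
Break-even revenue = fixed costs × price ÷ CM = $8,204,300 × $159.30 ÷ $94.70 = $13,800,897.

$13,800,897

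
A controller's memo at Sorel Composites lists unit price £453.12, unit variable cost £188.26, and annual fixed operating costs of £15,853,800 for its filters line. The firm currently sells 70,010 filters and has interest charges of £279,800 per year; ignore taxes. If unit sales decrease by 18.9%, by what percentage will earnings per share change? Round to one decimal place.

-145.5%

At 70,010 units, contribution = 70,010 × £264.86 = £18,542,848.60.
Subtracting fixed costs: EBIT = £18,542,848.60 − £15,853,800 = £2,689,048.60.
Interest = £279,800.00, so EBIT − I = £2,409,248.60.
DCL = total CM / (EBIT − I) = £18,542,848.60 / £2,409,248.60 = 7.6965.
EPS therefore changes by 7.6965 × (-18.9%) = -145.5%.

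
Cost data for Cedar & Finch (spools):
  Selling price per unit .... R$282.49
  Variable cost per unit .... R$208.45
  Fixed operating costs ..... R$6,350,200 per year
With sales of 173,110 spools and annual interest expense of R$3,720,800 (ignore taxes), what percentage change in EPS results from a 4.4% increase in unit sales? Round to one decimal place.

Contribution at this volume is 173,110 × R$74.04 = R$12,817,064.40.
EBIT = R$12,817,064.40 − R$6,350,200 = R$6,466,864.40.
Interest = R$3,720,800.00, so EBIT − I = R$2,746,064.40.
Degree of combined leverage = contribution ÷ (EBIT − I) = R$12,817,064.40 ÷ R$2,746,064.40 = 4.6674.
%ΔEPS = DCL × %ΔSales = 4.6674 × +4.4% = +20.5%.

+20.5%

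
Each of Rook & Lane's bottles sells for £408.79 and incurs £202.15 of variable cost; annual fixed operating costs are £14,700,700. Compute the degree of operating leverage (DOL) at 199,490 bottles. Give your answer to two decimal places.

At 199,490 units, contribution = 199,490 × £206.64 = £41,222,613.60.
Subtracting fixed costs: EBIT = £41,222,613.60 − £14,700,700 = £26,521,913.60.
DOL = contribution ÷ EBIT = £41,222,613.60 ÷ £26,521,913.60 = 1.5543.

1.55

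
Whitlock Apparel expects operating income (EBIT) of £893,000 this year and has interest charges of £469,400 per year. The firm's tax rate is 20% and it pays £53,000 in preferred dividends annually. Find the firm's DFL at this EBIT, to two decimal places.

2.50

Interest = £469,400.00.
Preferred dividends grossed up pre-tax: £53,000 / (1 − 0.20) = £66,250.00.
DFL = EBIT ÷ [EBIT − I − D_p/(1−t)] = £893,000 ÷ [£893,000 − £469,400.00 − £66,250.00] = £893,000 ÷ £357,350.00 = 2.4990.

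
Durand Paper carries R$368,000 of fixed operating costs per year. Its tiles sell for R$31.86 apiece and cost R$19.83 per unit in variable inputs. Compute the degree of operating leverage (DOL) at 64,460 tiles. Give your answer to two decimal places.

1.90

At 64,460 units, contribution = 64,460 × R$12.03 = R$775,453.80.
Operating income = contribution − fixed costs = R$775,453.80 − R$368,000 = R$407,453.80.
Degree of operating leverage = R$775,453.80 / R$407,453.80 = 1.9032.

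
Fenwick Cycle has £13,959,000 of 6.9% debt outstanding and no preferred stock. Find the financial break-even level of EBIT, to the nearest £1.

£963,171

Annual interest = 6.9% × £13,959,000 = £963,171.00.
Without preferred stock the financial break-even is simply EBIT = interest = £963,171.00.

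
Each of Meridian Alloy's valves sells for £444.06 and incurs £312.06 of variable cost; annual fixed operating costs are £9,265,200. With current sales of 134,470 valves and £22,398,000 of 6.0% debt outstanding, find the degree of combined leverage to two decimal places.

Total contribution margin = 134,470 × £132.00 = £17,750,040.00.
Subtracting fixed costs: EBIT = £17,750,040.00 − £9,265,200 = £8,484,840.00. Interest = £1,343,880.00.
DOL = £17,750,040.00 ÷ £8,484,840.00 = 2.0920; DFL = £8,484,840.00 ÷ £7,140,960.00 = 1.1882.
Combined leverage = 2.0920 × 1.1882 = 2.4857.

2.49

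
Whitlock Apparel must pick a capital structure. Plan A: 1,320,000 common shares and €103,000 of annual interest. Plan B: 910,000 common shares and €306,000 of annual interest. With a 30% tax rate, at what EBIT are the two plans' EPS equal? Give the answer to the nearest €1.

€756,561

Set EPS_A = EPS_B: (EBIT − €103,000)(1 − 0.30) ÷ 1,320,000 = (EBIT − €306,000)(1 − 0.30) ÷ 910,000.
The (1 − t) factor cancels: (EBIT − 103,000) × 910,000 = (EBIT − 306,000) × 1,320,000.
EBIT × (1,320,000 − 910,000) = 306,000 × 1,320,000 − 103,000 × 910,000 = 310,190,000,000, so EBIT = 310,190,000,000 ÷ 410,000 = 756,560.98.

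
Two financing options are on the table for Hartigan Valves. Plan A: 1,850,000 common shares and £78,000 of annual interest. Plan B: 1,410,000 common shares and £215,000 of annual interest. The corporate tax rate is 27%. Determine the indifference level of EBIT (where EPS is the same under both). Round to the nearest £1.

£654,023

Set EPS_A = EPS_B: (EBIT − £78,000)(1 − 0.27) ÷ 1,850,000 = (EBIT − £215,000)(1 − 0.27) ÷ 1,410,000.
Cancelling (1 − t) and cross-multiplying: 1,410,000·(EBIT − 78,000) = 1,850,000·(EBIT − 215,000).
EBIT × (1,850,000 − 1,410,000) = 215,000 × 1,850,000 − 78,000 × 1,410,000 = 287,770,000,000, so EBIT = 287,770,000,000 ÷ 440,000 = 654,022.73.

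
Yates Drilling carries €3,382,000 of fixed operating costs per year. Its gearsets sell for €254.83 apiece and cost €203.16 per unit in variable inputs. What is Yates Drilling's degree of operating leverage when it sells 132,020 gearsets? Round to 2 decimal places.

Contribution at this volume is 132,020 × €51.67 = €6,821,473.40.
Operating income = contribution − fixed costs = €6,821,473.40 − €3,382,000 = €3,439,473.40.
DOL = contribution ÷ EBIT = €6,821,473.40 ÷ €3,439,473.40 = 1.9833.

1.98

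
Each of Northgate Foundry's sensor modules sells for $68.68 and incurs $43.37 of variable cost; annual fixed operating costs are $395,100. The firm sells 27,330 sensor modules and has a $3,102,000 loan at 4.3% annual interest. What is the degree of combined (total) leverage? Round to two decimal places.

4.24

Total contribution margin = 27,330 × $25.31 = $691,722.30.
Operating income = contribution − fixed costs = $691,722.30 − $395,100 = $296,622.30. Interest = $133,386.00.
DOL = $691,722.30 ÷ $296,622.30 = 2.3320; DFL = $296,622.30 ÷ $163,236.30 = 1.8171.
Combined leverage = 2.3320 × 1.8171 = 4.2375.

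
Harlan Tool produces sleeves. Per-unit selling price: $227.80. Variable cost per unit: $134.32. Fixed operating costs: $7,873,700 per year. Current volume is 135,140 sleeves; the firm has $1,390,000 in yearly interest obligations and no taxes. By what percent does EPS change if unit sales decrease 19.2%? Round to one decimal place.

At 135,140 units, contribution = 135,140 × $93.48 = $12,632,887.20.
Operating income = contribution − fixed costs = $12,632,887.20 − $7,873,700 = $4,759,187.20.
After interest of $1,390,000.00, pre-tax earnings = $3,369,187.20.
DCL = total CM / (EBIT − I) = $12,632,887.20 / $3,369,187.20 = 3.7495.
%ΔEPS = DCL × %ΔSales = 3.7495 × -19.2% = -72.0%.

-72.0%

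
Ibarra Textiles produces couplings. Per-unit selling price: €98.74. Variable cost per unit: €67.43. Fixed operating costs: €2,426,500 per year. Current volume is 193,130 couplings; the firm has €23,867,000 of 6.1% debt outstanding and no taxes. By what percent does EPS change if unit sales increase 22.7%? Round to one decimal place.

At 193,130 units, contribution = 193,130 × €31.31 = €6,046,900.30.
Subtracting fixed costs: EBIT = €6,046,900.30 − €2,426,500 = €3,620,400.30.
After interest of €1,455,887.00, pre-tax earnings = €2,164,513.30.
Degree of combined leverage = contribution ÷ (EBIT − I) = €6,046,900.30 ÷ €2,164,513.30 = 2.7937.
%ΔEPS = DCL × %ΔSales = 2.7937 × +22.7% = +63.4%.

+63.4%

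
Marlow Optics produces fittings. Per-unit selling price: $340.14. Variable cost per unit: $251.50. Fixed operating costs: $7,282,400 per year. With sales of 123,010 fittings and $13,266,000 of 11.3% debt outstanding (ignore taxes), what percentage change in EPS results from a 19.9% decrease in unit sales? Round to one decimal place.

-102.2%

Contribution at this volume is 123,010 × $88.64 = $10,903,606.40.
EBIT = $10,903,606.40 − $7,282,400 = $3,621,206.40.
Interest = $1,499,058.00, so EBIT − I = $2,122,148.40.
Degree of combined leverage = contribution ÷ (EBIT − I) = $10,903,606.40 ÷ $2,122,148.40 = 5.1380.
%ΔEPS = DCL × %ΔSales = 5.1380 × -19.9% = -102.2%.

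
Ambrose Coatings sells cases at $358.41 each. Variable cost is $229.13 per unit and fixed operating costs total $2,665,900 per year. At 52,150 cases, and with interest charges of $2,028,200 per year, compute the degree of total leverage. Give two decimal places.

3.29

Contribution at this volume is 52,150 × $129.28 = $6,741,952.00.
EBIT = $6,741,952.00 − $2,665,900 = $4,076,052.00. Interest = $2,028,200.00, so EBIT − I = $2,047,852.00.
Degree of total leverage = total CM / (EBIT − interest) = $6,741,952.00 / $2,047,852.00 = 3.2922.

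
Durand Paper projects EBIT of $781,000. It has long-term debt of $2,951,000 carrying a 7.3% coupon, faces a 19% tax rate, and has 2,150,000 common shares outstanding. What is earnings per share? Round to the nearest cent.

$0.21

Interest = $215,423.00, so EBT = $781,000 − $215,423.00 = $565,577.00.
Net income = $565,577.00 × (1 − 0.19) = $458,117.37.
Per share: $458,117.37 / 2,150,000 shares = $0.21.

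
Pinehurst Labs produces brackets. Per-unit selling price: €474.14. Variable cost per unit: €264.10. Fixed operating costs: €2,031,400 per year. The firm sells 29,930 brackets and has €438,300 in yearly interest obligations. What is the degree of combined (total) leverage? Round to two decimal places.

1.65

Contribution at this volume is 29,930 × €210.04 = €6,286,497.20.
Subtracting fixed costs: EBIT = €6,286,497.20 − €2,031,400 = €4,255,097.20. Interest = €438,300.00.
DOL = €6,286,497.20 ÷ €4,255,097.20 = 1.4774; DFL = €4,255,097.20 ÷ €3,816,797.20 = 1.1148.
Combined leverage = 1.4774 × 1.1148 = 1.6470.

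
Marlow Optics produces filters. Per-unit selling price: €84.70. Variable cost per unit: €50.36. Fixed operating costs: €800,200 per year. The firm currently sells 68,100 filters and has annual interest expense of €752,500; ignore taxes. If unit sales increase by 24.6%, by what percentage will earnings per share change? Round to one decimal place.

+73.2%

Contribution at this volume is 68,100 × €34.34 = €2,338,554.00.
EBIT = €2,338,554.00 − €800,200 = €1,538,354.00.
Interest = €752,500.00, so EBIT − I = €785,854.00.
DCL = total CM / (EBIT − I) = €2,338,554.00 / €785,854.00 = 2.9758.
%ΔEPS = DCL × %ΔSales = 2.9758 × +24.6% = +73.2%.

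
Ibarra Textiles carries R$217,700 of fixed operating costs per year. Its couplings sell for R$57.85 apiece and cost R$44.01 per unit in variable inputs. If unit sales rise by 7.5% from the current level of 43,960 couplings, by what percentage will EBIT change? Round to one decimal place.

+11.7%

At 43,960 units, contribution = 43,960 × R$13.84 = R$608,406.40.
EBIT = R$608,406.40 − R$217,700 = R$390,706.40.
So DOL = total CM / EBIT = R$608,406.40 / R$390,706.40 = 1.5572.
%ΔEBIT = DOL × %ΔSales = 1.5572 × +7.5% = +11.7%.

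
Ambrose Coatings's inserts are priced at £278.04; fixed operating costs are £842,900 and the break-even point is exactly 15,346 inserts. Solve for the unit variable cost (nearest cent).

Contribution per unit must be FC / Q = £842,900 / 15,346 = £54.9264.
Variable cost per unit = £278.04 − £54.9264 = £223.11.

£223.11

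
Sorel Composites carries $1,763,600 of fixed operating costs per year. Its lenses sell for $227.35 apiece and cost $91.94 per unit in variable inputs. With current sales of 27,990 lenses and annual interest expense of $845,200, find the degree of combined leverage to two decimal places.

Contribution at this volume is 27,990 × $135.41 = $3,790,125.90.
EBIT = $3,790,125.90 − $1,763,600 = $2,026,525.90. Interest = $845,200.00, so EBIT − I = $1,181,325.90.
DCL = contribution ÷ (EBIT − I) = $3,790,125.90 ÷ $1,181,325.90 = 3.2084.

3.21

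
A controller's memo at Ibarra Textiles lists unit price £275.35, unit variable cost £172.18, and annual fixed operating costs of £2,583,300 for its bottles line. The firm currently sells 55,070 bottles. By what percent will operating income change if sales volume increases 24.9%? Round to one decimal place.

Contribution at this volume is 55,070 × £103.17 = £5,681,571.90.
EBIT = £5,681,571.90 − £2,583,300 = £3,098,271.90.
DOL = contribution ÷ EBIT = £5,681,571.90 ÷ £3,098,271.90 = 1.8338.
%ΔEBIT = DOL × %ΔSales = 1.8338 × +24.9% = +45.7%.

+45.7%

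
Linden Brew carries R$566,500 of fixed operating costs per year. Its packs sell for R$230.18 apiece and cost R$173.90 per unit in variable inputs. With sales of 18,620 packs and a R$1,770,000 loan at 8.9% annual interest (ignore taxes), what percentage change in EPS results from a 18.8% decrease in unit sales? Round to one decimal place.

At 18,620 units, contribution = 18,620 × R$56.28 = R$1,047,933.60.
Operating income = contribution − fixed costs = R$1,047,933.60 − R$566,500 = R$481,433.60.
After interest of R$157,530.00, pre-tax earnings = R$323,903.60.
Degree of combined leverage = contribution ÷ (EBIT − I) = R$1,047,933.60 ÷ R$323,903.60 = 3.2353.
%ΔEPS = DCL × %ΔSales = 3.2353 × -18.8% = -60.8%.

-60.8%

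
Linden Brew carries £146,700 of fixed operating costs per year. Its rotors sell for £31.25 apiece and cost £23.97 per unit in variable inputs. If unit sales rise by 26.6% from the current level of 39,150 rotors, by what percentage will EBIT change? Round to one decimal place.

Contribution at this volume is 39,150 × £7.28 = £285,012.00.
Subtracting fixed costs: EBIT = £285,012.00 − £146,700 = £138,312.00.
DOL = contribution ÷ EBIT = £285,012.00 ÷ £138,312.00 = 2.0606.
Operating income changes by 2.0606 × +26.6% = +54.8%.

+54.8%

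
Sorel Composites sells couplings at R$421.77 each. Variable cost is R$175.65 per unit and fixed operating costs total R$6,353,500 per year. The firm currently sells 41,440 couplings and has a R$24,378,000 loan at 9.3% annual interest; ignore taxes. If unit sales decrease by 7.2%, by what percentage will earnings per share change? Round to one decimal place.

-46.5%

Contribution at this volume is 41,440 × R$246.12 = R$10,199,212.80.
EBIT = R$10,199,212.80 − R$6,353,500 = R$3,845,712.80.
Interest = R$2,267,154.00, so EBIT − I = R$1,578,558.80.
Degree of combined leverage = contribution ÷ (EBIT − I) = R$10,199,212.80 ÷ R$1,578,558.80 = 6.4611.
%ΔEPS = DCL × %ΔSales = 6.4611 × -7.2% = -46.5%.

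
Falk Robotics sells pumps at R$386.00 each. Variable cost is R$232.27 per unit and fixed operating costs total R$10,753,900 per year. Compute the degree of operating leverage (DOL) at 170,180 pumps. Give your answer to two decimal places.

Total contribution margin = 170,180 × R$153.73 = R$26,161,771.40.
EBIT = R$26,161,771.40 − R$10,753,900 = R$15,407,871.40.
DOL = contribution ÷ EBIT = R$26,161,771.40 ÷ R$15,407,871.40 = 1.6979.

1.70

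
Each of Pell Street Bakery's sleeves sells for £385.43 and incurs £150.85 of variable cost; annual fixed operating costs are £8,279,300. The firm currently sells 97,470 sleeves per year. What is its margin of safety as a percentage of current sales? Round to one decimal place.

63.8%

Each unit contributes £385.43 − £150.85 = £234.58. Break-even units = £8,279,300 ÷ £234.58 = 35,294.14; break-even revenue = 35,294.14 × £385.43 = £13,603,421.43.
Actual sales revenue = 97,470 × £385.43 = £37,567,862.10.
Margin of safety = (£37,567,862.10 − £13,603,421.43) ÷ £37,567,862.10 = 63.8%.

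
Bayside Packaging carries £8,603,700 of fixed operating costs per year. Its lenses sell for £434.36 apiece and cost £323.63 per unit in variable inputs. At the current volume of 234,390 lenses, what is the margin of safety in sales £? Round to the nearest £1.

Each unit contributes £434.36 − £323.63 = £110.73. Break-even units = £8,603,700 ÷ £110.73 = 77,699.81; break-even revenue = 77,699.81 × £434.36 = £33,749,689.62.
Actual sales revenue = 234,390 × £434.36 = £101,809,640.40.
Margin of safety = £101,809,640.40 − £33,749,689.62 = £68,059,951.

£68,059,951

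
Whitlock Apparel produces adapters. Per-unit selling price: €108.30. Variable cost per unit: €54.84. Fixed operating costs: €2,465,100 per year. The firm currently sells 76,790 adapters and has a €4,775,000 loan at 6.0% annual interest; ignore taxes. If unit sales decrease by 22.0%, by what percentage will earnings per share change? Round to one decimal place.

-66.7%

Contribution at this volume is 76,790 × €53.46 = €4,105,193.40.
Operating income = contribution − fixed costs = €4,105,193.40 − €2,465,100 = €1,640,093.40.
Interest = €286,500.00, so EBIT − I = €1,353,593.40.
DCL = total CM / (EBIT − I) = €4,105,193.40 / €1,353,593.40 = 3.0328.
EPS therefore changes by 3.0328 × (-22.0%) = -66.7%.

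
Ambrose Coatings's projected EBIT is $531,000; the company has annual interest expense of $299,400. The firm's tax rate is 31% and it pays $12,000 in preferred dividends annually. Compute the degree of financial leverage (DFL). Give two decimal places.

Annual interest charges come to $299,400.00.
Preferred dividends grossed up pre-tax: $12,000 / (1 − 0.31) = $17,391.30.
DFL = EBIT ÷ [EBIT − I − D_p/(1−t)] = $531,000 ÷ [$531,000 − $299,400.00 − $17,391.30] = $531,000 ÷ $214,208.70 = 2.4789.

2.48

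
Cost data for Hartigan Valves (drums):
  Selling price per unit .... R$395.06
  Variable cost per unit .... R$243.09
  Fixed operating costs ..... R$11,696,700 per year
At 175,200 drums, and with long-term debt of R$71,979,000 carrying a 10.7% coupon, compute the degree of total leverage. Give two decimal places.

Contribution at this volume is 175,200 × R$151.97 = R$26,625,144.00.
EBIT = R$26,625,144.00 − R$11,696,700 = R$14,928,444.00. Interest = R$7,701,753.00, so EBIT − I = R$7,226,691.00.
DCL = contribution ÷ (EBIT − I) = R$26,625,144.00 ÷ R$7,226,691.00 = 3.6843.

3.68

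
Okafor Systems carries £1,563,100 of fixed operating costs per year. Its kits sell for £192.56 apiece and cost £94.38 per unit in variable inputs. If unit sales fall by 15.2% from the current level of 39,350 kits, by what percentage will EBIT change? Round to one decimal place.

-25.5%

At 39,350 units, contribution = 39,350 × £98.18 = £3,863,383.00.
Subtracting fixed costs: EBIT = £3,863,383.00 − £1,563,100 = £2,300,283.00.
So DOL = total CM / EBIT = £3,863,383.00 / £2,300,283.00 = 1.6795.
So EBIT moves 1.6795 × (-15.2%) = -25.5%.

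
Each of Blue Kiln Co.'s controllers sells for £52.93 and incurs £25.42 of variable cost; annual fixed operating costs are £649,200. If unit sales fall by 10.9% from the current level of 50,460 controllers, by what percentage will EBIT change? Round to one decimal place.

Total contribution margin = 50,460 × £27.51 = £1,388,154.60.
Subtracting fixed costs: EBIT = £1,388,154.60 − £649,200 = £738,954.60.
Degree of operating leverage = £1,388,154.60 / £738,954.60 = 1.8785.
Operating income changes by 1.8785 × -10.9% = -20.5%.

-20.5%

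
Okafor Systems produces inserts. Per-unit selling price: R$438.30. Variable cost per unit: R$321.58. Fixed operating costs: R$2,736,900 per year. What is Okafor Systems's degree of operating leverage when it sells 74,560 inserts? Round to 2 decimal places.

1.46

Total contribution margin = 74,560 × R$116.72 = R$8,702,643.20.
EBIT = R$8,702,643.20 − R$2,736,900 = R$5,965,743.20.
Degree of operating leverage = R$8,702,643.20 / R$5,965,743.20 = 1.4588.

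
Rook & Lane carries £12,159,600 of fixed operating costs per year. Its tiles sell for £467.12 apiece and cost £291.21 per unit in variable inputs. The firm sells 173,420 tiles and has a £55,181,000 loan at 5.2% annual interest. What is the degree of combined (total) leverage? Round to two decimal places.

Total contribution margin = 173,420 × £175.91 = £30,506,312.20.
EBIT = £30,506,312.20 − £12,159,600 = £18,346,712.20. Interest = £2,869,412.00, so EBIT − I = £15,477,300.20.
DCL = contribution ÷ (EBIT − I) = £30,506,312.20 ÷ £15,477,300.20 = 1.9710.

1.97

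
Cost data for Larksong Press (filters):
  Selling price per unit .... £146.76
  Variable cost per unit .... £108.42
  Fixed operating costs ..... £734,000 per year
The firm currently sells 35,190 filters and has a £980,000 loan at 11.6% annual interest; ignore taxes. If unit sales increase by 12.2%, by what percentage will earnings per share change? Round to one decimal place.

+32.8%

Contribution at this volume is 35,190 × £38.34 = £1,349,184.60.
Operating income = contribution − fixed costs = £1,349,184.60 − £734,000 = £615,184.60.
Interest = £113,680.00, so EBIT − I = £501,504.60.
Degree of combined leverage = contribution ÷ (EBIT − I) = £1,349,184.60 ÷ £501,504.60 = 2.6903.
%ΔEPS = DCL × %ΔSales = 2.6903 × +12.2% = +32.8%.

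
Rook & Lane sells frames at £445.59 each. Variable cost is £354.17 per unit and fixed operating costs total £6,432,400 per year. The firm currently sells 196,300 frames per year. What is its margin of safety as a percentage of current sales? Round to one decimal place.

Unit CM = price − variable cost = £445.59 − £354.17 = £91.42. Break-even units = £6,432,400 ÷ £91.42 = 70,360.97; break-even revenue = 70,360.97 × £445.59 = £31,352,145.22.
Current sales = 196,300 × £445.59 = £87,469,317.00.
Margin of safety = (£87,469,317.00 − £31,352,145.22) ÷ £87,469,317.00 = 64.2%.

64.2%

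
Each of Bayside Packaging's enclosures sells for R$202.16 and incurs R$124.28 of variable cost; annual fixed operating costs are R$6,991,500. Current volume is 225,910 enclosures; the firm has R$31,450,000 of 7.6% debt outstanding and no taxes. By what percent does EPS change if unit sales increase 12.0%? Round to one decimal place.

At 225,910 units, contribution = 225,910 × R$77.88 = R$17,593,870.80.
Operating income = contribution − fixed costs = R$17,593,870.80 − R$6,991,500 = R$10,602,370.80.
After interest of R$2,390,200.00, pre-tax earnings = R$8,212,170.80.
DCL = total CM / (EBIT − I) = R$17,593,870.80 / R$8,212,170.80 = 2.1424.
EPS therefore changes by 2.1424 × (+12.0%) = +25.7%.

+25.7%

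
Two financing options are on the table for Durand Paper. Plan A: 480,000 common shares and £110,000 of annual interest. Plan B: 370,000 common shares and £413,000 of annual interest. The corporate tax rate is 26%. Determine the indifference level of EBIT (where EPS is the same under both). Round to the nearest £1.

At indifference, (EBIT − 110,000)(1 − t)/480,000 = (EBIT − 413,000)(1 − t)/370,000.
Cancelling (1 − t) and cross-multiplying: 370,000·(EBIT − 110,000) = 480,000·(EBIT − 413,000).
EBIT × (480,000 − 370,000) = 413,000 × 480,000 − 110,000 × 370,000 = 157,540,000,000, so EBIT = 157,540,000,000 ÷ 110,000 = 1,432,181.82.

£1,432,182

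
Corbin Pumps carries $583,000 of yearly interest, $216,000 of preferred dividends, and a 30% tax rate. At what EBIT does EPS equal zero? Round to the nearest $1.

Preferred dividends are paid after tax, so their pre-tax equivalent is $216,000 ÷ (1 − 0.30) = $308,571.43.
Financial break-even EBIT = interest + D_p ÷ (1 − t) = $583,000 + $308,571.43 = $891,571.43.

$891,571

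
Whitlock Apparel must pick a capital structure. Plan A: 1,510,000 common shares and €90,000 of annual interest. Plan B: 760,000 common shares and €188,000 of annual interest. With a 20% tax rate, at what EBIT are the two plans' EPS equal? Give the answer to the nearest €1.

€287,307

Set EPS_A = EPS_B: (EBIT − €90,000)(1 − 0.20) ÷ 1,510,000 = (EBIT − €188,000)(1 − 0.20) ÷ 760,000.
The (1 − t) factor cancels: (EBIT − 90,000) × 760,000 = (EBIT − 188,000) × 1,510,000.
Solving, EBIT = (188,000·1,510,000 − 90,000·760,000) / (1,510,000 − 760,000) = 215,480,000,000 / 750,000 = 287,306.67.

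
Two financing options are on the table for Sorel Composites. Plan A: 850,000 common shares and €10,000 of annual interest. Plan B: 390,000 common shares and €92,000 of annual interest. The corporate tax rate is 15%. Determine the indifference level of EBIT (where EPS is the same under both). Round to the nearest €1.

Set EPS_A = EPS_B: (EBIT − €10,000)(1 − 0.15) ÷ 850,000 = (EBIT − €92,000)(1 − 0.15) ÷ 390,000.
Cancelling (1 − t) and cross-multiplying: 390,000·(EBIT − 10,000) = 850,000·(EBIT − 92,000).
Solving, EBIT = (92,000·850,000 − 10,000·390,000) / (850,000 − 390,000) = 74,300,000,000 / 460,000 = 161,521.74.

€161,522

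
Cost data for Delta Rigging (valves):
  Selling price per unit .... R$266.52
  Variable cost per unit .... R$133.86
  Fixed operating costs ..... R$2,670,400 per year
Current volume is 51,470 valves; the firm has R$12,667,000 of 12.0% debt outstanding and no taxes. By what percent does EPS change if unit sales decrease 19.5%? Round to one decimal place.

-50.5%

Total contribution margin = 51,470 × R$132.66 = R$6,828,010.20.
Subtracting fixed costs: EBIT = R$6,828,010.20 − R$2,670,400 = R$4,157,610.20.
Interest = R$1,520,040.00, so EBIT − I = R$2,637,570.20.
Degree of combined leverage = contribution ÷ (EBIT − I) = R$6,828,010.20 ÷ R$2,637,570.20 = 2.5888.
EPS therefore changes by 2.5888 × (-19.5%) = -50.5%.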